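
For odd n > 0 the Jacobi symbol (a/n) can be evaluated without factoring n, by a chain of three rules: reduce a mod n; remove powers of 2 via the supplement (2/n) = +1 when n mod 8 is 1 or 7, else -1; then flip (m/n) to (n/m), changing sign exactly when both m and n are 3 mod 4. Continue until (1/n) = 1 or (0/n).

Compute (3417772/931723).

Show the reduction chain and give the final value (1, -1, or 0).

1

(3417772/931723): 3417772 mod 931723 = 622603, so (3417772/931723) = (622603/931723)
flip (622603/931723) -> (931723/622603): both odd, 622603 mod 4 = 3, 931723 mod 4 = 3, so the flip contributes -1; sign now -1
(931723/622603): 931723 mod 622603 = 309120, so (931723/622603) = (309120/622603)
factor out 2^7: 309120 = 2^7·2415; with 622603 mod 8 = 3, (2/622603) = -1; sign now +1; continue with (2415/622603)
flip (2415/622603) -> (622603/2415): both odd, 2415 mod 4 = 3, 622603 mod 4 = 3, so the flip contributes -1; sign now -1
(622603/2415): 622603 mod 2415 = 1948, so (622603/2415) = (1948/2415)
factor out 2^2: 1948 = 2^2·487; with 2415 mod 8 = 7, (2/2415) = +1; sign now -1; continue with (487/2415)
flip (487/2415) -> (2415/487): both odd, 487 mod 4 = 3, 2415 mod 4 = 3, so the flip contributes -1; sign now +1
(2415/487): 2415 mod 487 = 467, so (2415/487) = (467/487)
flip (467/487) -> (487/467): both odd, 467 mod 4 = 3, 487 mod 4 = 3, so the flip contributes -1; sign now -1
(487/467): 487 mod 467 = 20, so (487/467) = (20/467)
factor out 2^2: 20 = 2^2·5; with 467 mod 8 = 3, (2/467) = -1; sign now -1; continue with (5/467)
flip (5/467) -> (467/5): both odd, 5 mod 4 = 1, 467 mod 4 = 3, so the flip contributes +1; sign now -1
(467/5): 467 mod 5 = 2, so (467/5) = (2/5)
factor out 2^1: 2 = 2^1·1; with 5 mod 8 = 5, (2/5) = -1; sign now +1; continue with (1/5)
reached (1/5) = 1, so the symbol is +1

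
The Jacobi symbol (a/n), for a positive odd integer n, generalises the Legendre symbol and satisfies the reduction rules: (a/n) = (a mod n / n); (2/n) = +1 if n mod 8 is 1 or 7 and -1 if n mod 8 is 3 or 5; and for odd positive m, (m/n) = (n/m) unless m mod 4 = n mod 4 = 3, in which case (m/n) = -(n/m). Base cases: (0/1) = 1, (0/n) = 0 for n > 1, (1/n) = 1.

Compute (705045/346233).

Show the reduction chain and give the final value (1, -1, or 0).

(705045/346233) = (12579/346233)   [reduce mod 346233]
reciprocity: (12579/346233) = +1·(346233/12579) since 12579 mod 4 = 3, 346233 mod 4 = 1; sign now +1
(346233/12579) = (6600/12579)   [reduce mod 12579]
6600 = 2^3·825; (2/12579) = -1 since 12579 mod 8 = 3, so (6600/12579) = (-1)^3·(825/12579); sign now -1
reciprocity: (825/12579) = +1·(12579/825) since 825 mod 4 = 1, 12579 mod 4 = 3; sign now -1
(12579/825) = (204/825)   [reduce mod 825]
204 = 2^2·51; (2/825) = +1 since 825 mod 8 = 1, so (204/825) = (+1)^2·(51/825); sign now -1
reciprocity: (51/825) = +1·(825/51) since 51 mod 4 = 3, 825 mod 4 = 1; sign now -1
(825/51) = (9/51)   [reduce mod 51]
reciprocity: (9/51) = +1·(51/9) since 9 mod 4 = 1, 51 mod 4 = 3; sign now -1
(51/9) = (6/9)   [reduce mod 9]
6 = 2^1·3; (2/9) = +1 since 9 mod 8 = 1, so (6/9) = (+1)^1·(3/9); sign now -1
reciprocity: (3/9) = +1·(9/3) since 3 mod 4 = 3, 9 mod 4 = 1; sign now -1
(9/3) = (0/3)   [reduce mod 3]
(0/3) = 0   [gcd(a, n) > 1]; final value = 0

0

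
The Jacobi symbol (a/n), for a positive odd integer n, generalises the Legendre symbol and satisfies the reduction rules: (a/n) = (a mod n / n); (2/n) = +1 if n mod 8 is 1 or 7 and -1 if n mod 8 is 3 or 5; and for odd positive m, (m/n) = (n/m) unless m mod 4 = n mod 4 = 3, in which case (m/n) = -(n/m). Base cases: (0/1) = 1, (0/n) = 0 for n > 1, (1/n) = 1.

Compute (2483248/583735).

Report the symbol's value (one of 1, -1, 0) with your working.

(2483248/583735): 2483248 mod 583735 = 148308, so (2483248/583735) = (148308/583735)
factor out 2^2: 148308 = 2^2·37077; with 583735 mod 8 = 7, (2/583735) = +1; sign now +1; continue with (37077/583735)
flip (37077/583735) -> (583735/37077): both odd, 37077 mod 4 = 1, 583735 mod 4 = 3, so the flip contributes +1; sign now +1
(583735/37077): 583735 mod 37077 = 27580, so (583735/37077) = (27580/37077)
factor out 2^2: 27580 = 2^2·6895; with 37077 mod 8 = 5, (2/37077) = -1; sign now +1; continue with (6895/37077)
flip (6895/37077) -> (37077/6895): both odd, 6895 mod 4 = 3, 37077 mod 4 = 1, so the flip contributes +1; sign now +1
(37077/6895): 37077 mod 6895 = 2602, so (37077/6895) = (2602/6895)
factor out 2^1: 2602 = 2^1·1301; with 6895 mod 8 = 7, (2/6895) = +1; sign now +1; continue with (1301/6895)
flip (1301/6895) -> (6895/1301): both odd, 1301 mod 4 = 1, 6895 mod 4 = 3, so the flip contributes +1; sign now +1
(6895/1301): 6895 mod 1301 = 390, so (6895/1301) = (390/1301)
factor out 2^1: 390 = 2^1·195; with 1301 mod 8 = 5, (2/1301) = -1; sign now -1; continue with (195/1301)
flip (195/1301) -> (1301/195): both odd, 195 mod 4 = 3, 1301 mod 4 = 1, so the flip contributes +1; sign now -1
(1301/195): 1301 mod 195 = 131, so (1301/195) = (131/195)
flip (131/195) -> (195/131): both odd, 131 mod 4 = 3, 195 mod 4 = 3, so the flip contributes -1; sign now +1
(195/131): 195 mod 131 = 64, so (195/131) = (64/131)
factor out 2^6: 64 = 2^6·1; with 131 mod 8 = 3, (2/131) = -1; sign now +1; continue with (1/131)
reached (1/131) = 1, so the symbol is +1

1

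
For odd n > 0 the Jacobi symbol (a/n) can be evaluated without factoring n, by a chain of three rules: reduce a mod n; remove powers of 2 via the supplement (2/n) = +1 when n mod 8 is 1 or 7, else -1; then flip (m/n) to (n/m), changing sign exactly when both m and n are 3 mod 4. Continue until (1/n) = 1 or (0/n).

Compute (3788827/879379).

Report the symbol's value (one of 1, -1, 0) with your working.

(3788827/879379): 3788827 mod 879379 = 271311, so (3788827/879379) = (271311/879379)
flip (271311/879379) -> (879379/271311): both odd, 271311 mod 4 = 3, 879379 mod 4 = 3, so the flip contributes -1; sign now -1
(879379/271311): 879379 mod 271311 = 65446, so (879379/271311) = (65446/271311)
factor out 2^1: 65446 = 2^1·32723; with 271311 mod 8 = 7, (2/271311) = +1; sign now -1; continue with (32723/271311)
flip (32723/271311) -> (271311/32723): both odd, 32723 mod 4 = 3, 271311 mod 4 = 3, so the flip contributes -1; sign now +1
(271311/32723): 271311 mod 32723 = 9527, so (271311/32723) = (9527/32723)
flip (9527/32723) -> (32723/9527): both odd, 9527 mod 4 = 3, 32723 mod 4 = 3, so the flip contributes -1; sign now -1
(32723/9527): 32723 mod 9527 = 4142, so (32723/9527) = (4142/9527)
factor out 2^1: 4142 = 2^1·2071; with 9527 mod 8 = 7, (2/9527) = +1; sign now -1; continue with (2071/9527)
flip (2071/9527) -> (9527/2071): both odd, 2071 mod 4 = 3, 9527 mod 4 = 3, so the flip contributes -1; sign now +1
(9527/2071): 9527 mod 2071 = 1243, so (9527/2071) = (1243/2071)
flip (1243/2071) -> (2071/1243): both odd, 1243 mod 4 = 3, 2071 mod 4 = 3, so the flip contributes -1; sign now -1
(2071/1243): 2071 mod 1243 = 828, so (2071/1243) = (828/1243)
factor out 2^2: 828 = 2^2·207; with 1243 mod 8 = 3, (2/1243) = -1; sign now -1; continue with (207/1243)
flip (207/1243) -> (1243/207): both odd, 207 mod 4 = 3, 1243 mod 4 = 3, so the flip contributes -1; sign now +1
(1243/207): 1243 mod 207 = 1, so (1243/207) = (1/207)
reached (1/207) = 1, so the symbol is +1

1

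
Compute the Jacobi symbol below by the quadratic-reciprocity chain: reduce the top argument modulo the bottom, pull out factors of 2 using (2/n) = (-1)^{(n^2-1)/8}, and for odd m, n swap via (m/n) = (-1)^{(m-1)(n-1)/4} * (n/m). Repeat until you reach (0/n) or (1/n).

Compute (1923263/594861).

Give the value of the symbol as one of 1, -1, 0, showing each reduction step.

1

(1923263/594861): 1923263 mod 594861 = 138680, so (1923263/594861) = (138680/594861)
factor out 2^3: 138680 = 2^3·17335; with 594861 mod 8 = 5, (2/594861) = -1; sign now -1; continue with (17335/594861)
flip (17335/594861) -> (594861/17335): both odd, 17335 mod 4 = 3, 594861 mod 4 = 1, so the flip contributes +1; sign now -1
(594861/17335): 594861 mod 17335 = 5471, so (594861/17335) = (5471/17335)
flip (5471/17335) -> (17335/5471): both odd, 5471 mod 4 = 3, 17335 mod 4 = 3, so the flip contributes -1; sign now +1
(17335/5471): 17335 mod 5471 = 922, so (17335/5471) = (922/5471)
factor out 2^1: 922 = 2^1·461; with 5471 mod 8 = 7, (2/5471) = +1; sign now +1; continue with (461/5471)
flip (461/5471) -> (5471/461): both odd, 461 mod 4 = 1, 5471 mod 4 = 3, so the flip contributes +1; sign now +1
(5471/461): 5471 mod 461 = 400, so (5471/461) = (400/461)
factor out 2^4: 400 = 2^4·25; with 461 mod 8 = 5, (2/461) = -1; sign now +1; continue with (25/461)
flip (25/461) -> (461/25): both odd, 25 mod 4 = 1, 461 mod 4 = 1, so the flip contributes +1; sign now +1
(461/25): 461 mod 25 = 11, so (461/25) = (11/25)
flip (11/25) -> (25/11): both odd, 11 mod 4 = 3, 25 mod 4 = 1, so the flip contributes +1; sign now +1
(25/11): 25 mod 11 = 3, so (25/11) = (3/11)
flip (3/11) -> (11/3): both odd, 3 mod 4 = 3, 11 mod 4 = 3, so the flip contributes -1; sign now -1
(11/3): 11 mod 3 = 2, so (11/3) = (2/3)
factor out 2^1: 2 = 2^1·1; with 3 mod 8 = 3, (2/3) = -1; sign now +1; continue with (1/3)
reached (1/3) = 1, so the symbol is +1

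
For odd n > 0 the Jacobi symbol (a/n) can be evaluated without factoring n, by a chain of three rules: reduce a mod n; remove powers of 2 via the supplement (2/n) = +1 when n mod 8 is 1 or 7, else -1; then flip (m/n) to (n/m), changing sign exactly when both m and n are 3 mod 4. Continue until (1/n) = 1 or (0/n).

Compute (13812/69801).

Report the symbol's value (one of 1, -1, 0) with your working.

0

13812 = 2^2·3453; (2/69801) = +1 since 69801 mod 8 = 1, so (13812/69801) = (+1)^2·(3453/69801); sign now +1
reciprocity: (3453/69801) = +1·(69801/3453) since 3453 mod 4 = 1, 69801 mod 4 = 1; sign now +1
(69801/3453) = (741/3453)   [reduce mod 3453]
reciprocity: (741/3453) = +1·(3453/741) since 741 mod 4 = 1, 3453 mod 4 = 1; sign now +1
(3453/741) = (489/741)   [reduce mod 741]
reciprocity: (489/741) = +1·(741/489) since 489 mod 4 = 1, 741 mod 4 = 1; sign now +1
(741/489) = (252/489)   [reduce mod 489]
252 = 2^2·63; (2/489) = +1 since 489 mod 8 = 1, so (252/489) = (+1)^2·(63/489); sign now +1
reciprocity: (63/489) = +1·(489/63) since 63 mod 4 = 3, 489 mod 4 = 1; sign now +1
(489/63) = (48/63)   [reduce mod 63]
48 = 2^4·3; (2/63) = +1 since 63 mod 8 = 7, so (48/63) = (+1)^4·(3/63); sign now +1
reciprocity: (3/63) = -1·(63/3) since 3 mod 4 = 3, 63 mod 4 = 3; sign now -1
(63/3) = (0/3)   [reduce mod 3]
(0/3) = 0   [gcd(a, n) > 1]; final value = 0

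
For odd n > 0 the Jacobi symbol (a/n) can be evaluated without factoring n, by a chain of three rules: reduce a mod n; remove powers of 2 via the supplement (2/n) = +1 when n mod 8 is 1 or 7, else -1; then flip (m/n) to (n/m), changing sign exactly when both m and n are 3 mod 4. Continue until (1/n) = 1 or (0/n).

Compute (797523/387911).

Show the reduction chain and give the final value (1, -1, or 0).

(797523/387911): 797523 mod 387911 = 21701, so (797523/387911) = (21701/387911)
flip (21701/387911) -> (387911/21701): both odd, 21701 mod 4 = 1, 387911 mod 4 = 3, so the flip contributes +1; sign now +1
(387911/21701): 387911 mod 21701 = 18994, so (387911/21701) = (18994/21701)
factor out 2^1: 18994 = 2^1·9497; with 21701 mod 8 = 5, (2/21701) = -1; sign now -1; continue with (9497/21701)
flip (9497/21701) -> (21701/9497): both odd, 9497 mod 4 = 1, 21701 mod 4 = 1, so the flip contributes +1; sign now -1
(21701/9497): 21701 mod 9497 = 2707, so (21701/9497) = (2707/9497)
flip (2707/9497) -> (9497/2707): both odd, 2707 mod 4 = 3, 9497 mod 4 = 1, so the flip contributes +1; sign now -1
(9497/2707): 9497 mod 2707 = 1376, so (9497/2707) = (1376/2707)
factor out 2^5: 1376 = 2^5·43; with 2707 mod 8 = 3, (2/2707) = -1; sign now +1; continue with (43/2707)
flip (43/2707) -> (2707/43): both odd, 43 mod 4 = 3, 2707 mod 4 = 3, so the flip contributes -1; sign now -1
(2707/43): 2707 mod 43 = 41, so (2707/43) = (41/43)
flip (41/43) -> (43/41): both odd, 41 mod 4 = 1, 43 mod 4 = 3, so the flip contributes +1; sign now -1
(43/41): 43 mod 41 = 2, so (43/41) = (2/41)
factor out 2^1: 2 = 2^1·1; with 41 mod 8 = 1, (2/41) = +1; sign now -1; continue with (1/41)
reached (1/41) = 1, so the symbol is -1

-1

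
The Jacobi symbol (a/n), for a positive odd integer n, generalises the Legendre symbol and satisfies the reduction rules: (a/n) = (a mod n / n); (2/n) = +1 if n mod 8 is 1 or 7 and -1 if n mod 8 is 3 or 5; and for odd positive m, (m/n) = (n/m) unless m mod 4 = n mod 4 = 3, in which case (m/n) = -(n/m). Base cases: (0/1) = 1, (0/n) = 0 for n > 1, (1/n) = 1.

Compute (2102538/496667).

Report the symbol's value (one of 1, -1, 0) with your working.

(2102538/496667): 2102538 mod 496667 = 115870, so (2102538/496667) = (115870/496667)
factor out 2^1: 115870 = 2^1·57935; with 496667 mod 8 = 3, (2/496667) = -1; sign now -1; continue with (57935/496667)
flip (57935/496667) -> (496667/57935): both odd, 57935 mod 4 = 3, 496667 mod 4 = 3, so the flip contributes -1; sign now +1
(496667/57935): 496667 mod 57935 = 33187, so (496667/57935) = (33187/57935)
flip (33187/57935) -> (57935/33187): both odd, 33187 mod 4 = 3, 57935 mod 4 = 3, so the flip contributes -1; sign now -1
(57935/33187): 57935 mod 33187 = 24748, so (57935/33187) = (24748/33187)
factor out 2^2: 24748 = 2^2·6187; with 33187 mod 8 = 3, (2/33187) = -1; sign now -1; continue with (6187/33187)
flip (6187/33187) -> (33187/6187): both odd, 6187 mod 4 = 3, 33187 mod 4 = 3, so the flip contributes -1; sign now +1
(33187/6187): 33187 mod 6187 = 2252, so (33187/6187) = (2252/6187)
factor out 2^2: 2252 = 2^2·563; with 6187 mod 8 = 3, (2/6187) = -1; sign now +1; continue with (563/6187)
flip (563/6187) -> (6187/563): both odd, 563 mod 4 = 3, 6187 mod 4 = 3, so the flip contributes -1; sign now -1
(6187/563): 6187 mod 563 = 557, so (6187/563) = (557/563)
flip (557/563) -> (563/557): both odd, 557 mod 4 = 1, 563 mod 4 = 3, so the flip contributes +1; sign now -1
(563/557): 563 mod 557 = 6, so (563/557) = (6/557)
factor out 2^1: 6 = 2^1·3; with 557 mod 8 = 5, (2/557) = -1; sign now +1; continue with (3/557)
flip (3/557) -> (557/3): both odd, 3 mod 4 = 3, 557 mod 4 = 1, so the flip contributes +1; sign now +1
(557/3): 557 mod 3 = 2, so (557/3) = (2/3)
factor out 2^1: 2 = 2^1·1; with 3 mod 8 = 3, (2/3) = -1; sign now -1; continue with (1/3)
reached (1/3) = 1, so the symbol is -1

-1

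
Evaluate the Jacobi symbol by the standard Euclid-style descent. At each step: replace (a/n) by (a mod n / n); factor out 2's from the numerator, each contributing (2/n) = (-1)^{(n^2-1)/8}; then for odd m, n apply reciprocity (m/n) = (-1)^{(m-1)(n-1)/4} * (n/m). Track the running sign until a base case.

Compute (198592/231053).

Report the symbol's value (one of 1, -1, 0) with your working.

-1

198592 = 2^6·3103; (2/231053) = -1 since 231053 mod 8 = 5, so (198592/231053) = (-1)^6·(3103/231053); sign now +1
reciprocity: (3103/231053) = +1·(231053/3103) since 3103 mod 4 = 3, 231053 mod 4 = 1; sign now +1
(231053/3103) = (1431/3103)   [reduce mod 3103]
reciprocity: (1431/3103) = -1·(3103/1431) since 1431 mod 4 = 3, 3103 mod 4 = 3; sign now -1
(3103/1431) = (241/1431)   [reduce mod 1431]
reciprocity: (241/1431) = +1·(1431/241) since 241 mod 4 = 1, 1431 mod 4 = 3; sign now -1
(1431/241) = (226/241)   [reduce mod 241]
226 = 2^1·113; (2/241) = +1 since 241 mod 8 = 1, so (226/241) = (+1)^1·(113/241); sign now -1
reciprocity: (113/241) = +1·(241/113) since 113 mod 4 = 1, 241 mod 4 = 1; sign now -1
(241/113) = (15/113)   [reduce mod 113]
reciprocity: (15/113) = +1·(113/15) since 15 mod 4 = 3, 113 mod 4 = 1; sign now -1
(113/15) = (8/15)   [reduce mod 15]
8 = 2^3·1; (2/15) = +1 since 15 mod 8 = 7, so (8/15) = (+1)^3·(1/15); sign now -1
(1/15) = 1; final value = sign = -1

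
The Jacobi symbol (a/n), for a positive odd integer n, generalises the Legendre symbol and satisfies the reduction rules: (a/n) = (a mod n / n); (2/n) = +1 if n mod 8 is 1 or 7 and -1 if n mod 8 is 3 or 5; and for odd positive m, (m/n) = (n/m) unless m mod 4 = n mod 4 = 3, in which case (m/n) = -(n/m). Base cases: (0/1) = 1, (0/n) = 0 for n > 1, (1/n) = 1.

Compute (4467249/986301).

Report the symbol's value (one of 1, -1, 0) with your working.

(4467249/986301): 4467249 mod 986301 = 522045, so (4467249/986301) = (522045/986301)
flip (522045/986301) -> (986301/522045): both odd, 522045 mod 4 = 1, 986301 mod 4 = 1, so the flip contributes +1; sign now +1
(986301/522045): 986301 mod 522045 = 464256, so (986301/522045) = (464256/522045)
factor out 2^7: 464256 = 2^7·3627; with 522045 mod 8 = 5, (2/522045) = -1; sign now -1; continue with (3627/522045)
flip (3627/522045) -> (522045/3627): both odd, 3627 mod 4 = 3, 522045 mod 4 = 1, so the flip contributes +1; sign now -1
(522045/3627): 522045 mod 3627 = 3384, so (522045/3627) = (3384/3627)
factor out 2^3: 3384 = 2^3·423; with 3627 mod 8 = 3, (2/3627) = -1; sign now +1; continue with (423/3627)
flip (423/3627) -> (3627/423): both odd, 423 mod 4 = 3, 3627 mod 4 = 3, so the flip contributes -1; sign now -1
(3627/423): 3627 mod 423 = 243, so (3627/423) = (243/423)
flip (243/423) -> (423/243): both odd, 243 mod 4 = 3, 423 mod 4 = 3, so the flip contributes -1; sign now +1
(423/243): 423 mod 243 = 180, so (423/243) = (180/243)
factor out 2^2: 180 = 2^2·45; with 243 mod 8 = 3, (2/243) = -1; sign now +1; continue with (45/243)
flip (45/243) -> (243/45): both odd, 45 mod 4 = 1, 243 mod 4 = 3, so the flip contributes +1; sign now +1
(243/45): 243 mod 45 = 18, so (243/45) = (18/45)
factor out 2^1: 18 = 2^1·9; with 45 mod 8 = 5, (2/45) = -1; sign now -1; continue with (9/45)
flip (9/45) -> (45/9): both odd, 9 mod 4 = 1, 45 mod 4 = 1, so the flip contributes +1; sign now -1
(45/9): 45 mod 9 = 0, so (45/9) = (0/9)
reached (0/9); gcd(a, n) > 1, so (0/9) = 0 and the symbol is 0

0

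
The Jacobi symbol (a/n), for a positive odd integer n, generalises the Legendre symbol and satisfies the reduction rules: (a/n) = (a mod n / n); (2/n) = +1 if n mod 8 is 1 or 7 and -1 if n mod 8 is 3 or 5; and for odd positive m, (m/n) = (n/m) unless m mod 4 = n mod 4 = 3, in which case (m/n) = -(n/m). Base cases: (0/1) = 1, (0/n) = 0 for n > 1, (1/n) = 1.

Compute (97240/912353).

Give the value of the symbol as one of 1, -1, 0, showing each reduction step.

factor out 2^3: 97240 = 2^3·12155; with 912353 mod 8 = 1, (2/912353) = +1; sign now +1; continue with (12155/912353)
flip (12155/912353) -> (912353/12155): both odd, 12155 mod 4 = 3, 912353 mod 4 = 1, so the flip contributes +1; sign now +1
(912353/12155): 912353 mod 12155 = 728, so (912353/12155) = (728/12155)
factor out 2^3: 728 = 2^3·91; with 12155 mod 8 = 3, (2/12155) = -1; sign now -1; continue with (91/12155)
flip (91/12155) -> (12155/91): both odd, 91 mod 4 = 3, 12155 mod 4 = 3, so the flip contributes -1; sign now +1
(12155/91): 12155 mod 91 = 52, so (12155/91) = (52/91)
factor out 2^2: 52 = 2^2·13; with 91 mod 8 = 3, (2/91) = -1; sign now +1; continue with (13/91)
flip (13/91) -> (91/13): both odd, 13 mod 4 = 1, 91 mod 4 = 3, so the flip contributes +1; sign now +1
(91/13): 91 mod 13 = 0, so (91/13) = (0/13)
reached (0/13); gcd(a, n) > 1, so (0/13) = 0 and the symbol is 0

0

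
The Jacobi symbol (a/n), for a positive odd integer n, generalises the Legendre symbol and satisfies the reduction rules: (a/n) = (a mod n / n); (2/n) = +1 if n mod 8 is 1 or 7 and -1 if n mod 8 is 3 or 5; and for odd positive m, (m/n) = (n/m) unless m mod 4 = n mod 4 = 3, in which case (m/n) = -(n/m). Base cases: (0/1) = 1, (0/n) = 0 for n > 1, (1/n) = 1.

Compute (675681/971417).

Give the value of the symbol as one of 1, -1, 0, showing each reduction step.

1

reciprocity: (675681/971417) = +1·(971417/675681) since 675681 mod 4 = 1, 971417 mod 4 = 1; sign now +1
(971417/675681) = (295736/675681)   [reduce mod 675681]
295736 = 2^3·36967; (2/675681) = +1 since 675681 mod 8 = 1, so (295736/675681) = (+1)^3·(36967/675681); sign now +1
reciprocity: (36967/675681) = +1·(675681/36967) since 36967 mod 4 = 3, 675681 mod 4 = 1; sign now +1
(675681/36967) = (10275/36967)   [reduce mod 36967]
reciprocity: (10275/36967) = -1·(36967/10275) since 10275 mod 4 = 3, 36967 mod 4 = 3; sign now -1
(36967/10275) = (6142/10275)   [reduce mod 10275]
6142 = 2^1·3071; (2/10275) = -1 since 10275 mod 8 = 3, so (6142/10275) = (-1)^1·(3071/10275); sign now +1
reciprocity: (3071/10275) = -1·(10275/3071) since 3071 mod 4 = 3, 10275 mod 4 = 3; sign now -1
(10275/3071) = (1062/3071)   [reduce mod 3071]
1062 = 2^1·531; (2/3071) = +1 since 3071 mod 8 = 7, so (1062/3071) = (+1)^1·(531/3071); sign now -1
reciprocity: (531/3071) = -1·(3071/531) since 531 mod 4 = 3, 3071 mod 4 = 3; sign now +1
(3071/531) = (416/531)   [reduce mod 531]
416 = 2^5·13; (2/531) = -1 since 531 mod 8 = 3, so (416/531) = (-1)^5·(13/531); sign now -1
reciprocity: (13/531) = +1·(531/13) since 13 mod 4 = 1, 531 mod 4 = 3; sign now -1
(531/13) = (11/13)   [reduce mod 13]
reciprocity: (11/13) = +1·(13/11) since 11 mod 4 = 3, 13 mod 4 = 1; sign now -1
(13/11) = (2/11)   [reduce mod 11]
2 = 2^1·1; (2/11) = -1 since 11 mod 8 = 3, so (2/11) = (-1)^1·(1/11); sign now +1
(1/11) = 1; final value = sign = +1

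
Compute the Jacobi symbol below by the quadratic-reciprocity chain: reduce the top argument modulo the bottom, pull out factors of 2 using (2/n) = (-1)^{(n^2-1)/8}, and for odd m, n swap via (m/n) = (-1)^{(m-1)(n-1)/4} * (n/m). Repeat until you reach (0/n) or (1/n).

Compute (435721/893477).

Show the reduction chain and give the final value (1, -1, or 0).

0

flip (435721/893477) -> (893477/435721): both odd, 435721 mod 4 = 1, 893477 mod 4 = 1, so the flip contributes +1; sign now +1
(893477/435721): 893477 mod 435721 = 22035, so (893477/435721) = (22035/435721)
flip (22035/435721) -> (435721/22035): both odd, 22035 mod 4 = 3, 435721 mod 4 = 1, so the flip contributes +1; sign now +1
(435721/22035): 435721 mod 22035 = 17056, so (435721/22035) = (17056/22035)
factor out 2^5: 17056 = 2^5·533; with 22035 mod 8 = 3, (2/22035) = -1; sign now -1; continue with (533/22035)
flip (533/22035) -> (22035/533): both odd, 533 mod 4 = 1, 22035 mod 4 = 3, so the flip contributes +1; sign now -1
(22035/533): 22035 mod 533 = 182, so (22035/533) = (182/533)
factor out 2^1: 182 = 2^1·91; with 533 mod 8 = 5, (2/533) = -1; sign now +1; continue with (91/533)
flip (91/533) -> (533/91): both odd, 91 mod 4 = 3, 533 mod 4 = 1, so the flip contributes +1; sign now +1
(533/91): 533 mod 91 = 78, so (533/91) = (78/91)
factor out 2^1: 78 = 2^1·39; with 91 mod 8 = 3, (2/91) = -1; sign now -1; continue with (39/91)
flip (39/91) -> (91/39): both odd, 39 mod 4 = 3, 91 mod 4 = 3, so the flip contributes -1; sign now +1
(91/39): 91 mod 39 = 13, so (91/39) = (13/39)
flip (13/39) -> (39/13): both odd, 13 mod 4 = 1, 39 mod 4 = 3, so the flip contributes +1; sign now +1
(39/13): 39 mod 13 = 0, so (39/13) = (0/13)
reached (0/13); gcd(a, n) > 1, so (0/13) = 0 and the symbol is 0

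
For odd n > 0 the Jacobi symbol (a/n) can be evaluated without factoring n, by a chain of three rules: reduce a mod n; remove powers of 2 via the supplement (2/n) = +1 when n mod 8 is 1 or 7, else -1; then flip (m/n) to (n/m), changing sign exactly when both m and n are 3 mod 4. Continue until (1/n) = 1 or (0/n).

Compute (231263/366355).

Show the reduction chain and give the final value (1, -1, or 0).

flip (231263/366355) -> (366355/231263): both odd, 231263 mod 4 = 3, 366355 mod 4 = 3, so the flip contributes -1; sign now -1
(366355/231263): 366355 mod 231263 = 135092, so (366355/231263) = (135092/231263)
factor out 2^2: 135092 = 2^2·33773; with 231263 mod 8 = 7, (2/231263) = +1; sign now -1; continue with (33773/231263)
flip (33773/231263) -> (231263/33773): both odd, 33773 mod 4 = 1, 231263 mod 4 = 3, so the flip contributes +1; sign now -1
(231263/33773): 231263 mod 33773 = 28625, so (231263/33773) = (28625/33773)
flip (28625/33773) -> (33773/28625): both odd, 28625 mod 4 = 1, 33773 mod 4 = 1, so the flip contributes +1; sign now -1
(33773/28625): 33773 mod 28625 = 5148, so (33773/28625) = (5148/28625)
factor out 2^2: 5148 = 2^2·1287; with 28625 mod 8 = 1, (2/28625) = +1; sign now -1; continue with (1287/28625)
flip (1287/28625) -> (28625/1287): both odd, 1287 mod 4 = 3, 28625 mod 4 = 1, so the flip contributes +1; sign now -1
(28625/1287): 28625 mod 1287 = 311, so (28625/1287) = (311/1287)
flip (311/1287) -> (1287/311): both odd, 311 mod 4 = 3, 1287 mod 4 = 3, so the flip contributes -1; sign now +1
(1287/311): 1287 mod 311 = 43, so (1287/311) = (43/311)
flip (43/311) -> (311/43): both odd, 43 mod 4 = 3, 311 mod 4 = 3, so the flip contributes -1; sign now -1
(311/43): 311 mod 43 = 10, so (311/43) = (10/43)
factor out 2^1: 10 = 2^1·5; with 43 mod 8 = 3, (2/43) = -1; sign now +1; continue with (5/43)
flip (5/43) -> (43/5): both odd, 5 mod 4 = 1, 43 mod 4 = 3, so the flip contributes +1; sign now +1
(43/5): 43 mod 5 = 3, so (43/5) = (3/5)
flip (3/5) -> (5/3): both odd, 3 mod 4 = 3, 5 mod 4 = 1, so the flip contributes +1; sign now +1
(5/3): 5 mod 3 = 2, so (5/3) = (2/3)
factor out 2^1: 2 = 2^1·1; with 3 mod 8 = 3, (2/3) = -1; sign now -1; continue with (1/3)
reached (1/3) = 1, so the symbol is -1

-1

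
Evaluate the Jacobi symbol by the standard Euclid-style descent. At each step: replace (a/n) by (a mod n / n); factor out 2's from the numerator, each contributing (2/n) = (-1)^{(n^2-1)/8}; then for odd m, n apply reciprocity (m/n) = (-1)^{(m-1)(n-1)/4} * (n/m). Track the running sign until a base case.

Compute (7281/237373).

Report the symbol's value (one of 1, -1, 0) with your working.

reciprocity: (7281/237373) = +1·(237373/7281) since 7281 mod 4 = 1, 237373 mod 4 = 1; sign now +1
(237373/7281) = (4381/7281)   [reduce mod 7281]
reciprocity: (4381/7281) = +1·(7281/4381) since 4381 mod 4 = 1, 7281 mod 4 = 1; sign now +1
(7281/4381) = (2900/4381)   [reduce mod 4381]
2900 = 2^2·725; (2/4381) = -1 since 4381 mod 8 = 5, so (2900/4381) = (-1)^2·(725/4381); sign now +1
reciprocity: (725/4381) = +1·(4381/725) since 725 mod 4 = 1, 4381 mod 4 = 1; sign now +1
(4381/725) = (31/725)   [reduce mod 725]
reciprocity: (31/725) = +1·(725/31) since 31 mod 4 = 3, 725 mod 4 = 1; sign now +1
(725/31) = (12/31)   [reduce mod 31]
12 = 2^2·3; (2/31) = +1 since 31 mod 8 = 7, so (12/31) = (+1)^2·(3/31); sign now +1
reciprocity: (3/31) = -1·(31/3) since 3 mod 4 = 3, 31 mod 4 = 3; sign now -1
(31/3) = (1/3)   [reduce mod 3]
(1/3) = 1; final value = sign = -1

-1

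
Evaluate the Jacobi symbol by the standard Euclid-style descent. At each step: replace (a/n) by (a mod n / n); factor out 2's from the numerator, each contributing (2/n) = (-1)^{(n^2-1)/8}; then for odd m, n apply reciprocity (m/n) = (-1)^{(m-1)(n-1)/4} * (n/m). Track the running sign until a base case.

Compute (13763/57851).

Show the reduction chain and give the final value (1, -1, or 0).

flip (13763/57851) -> (57851/13763): both odd, 13763 mod 4 = 3, 57851 mod 4 = 3, so the flip contributes -1; sign now -1
(57851/13763): 57851 mod 13763 = 2799, so (57851/13763) = (2799/13763)
flip (2799/13763) -> (13763/2799): both odd, 2799 mod 4 = 3, 13763 mod 4 = 3, so the flip contributes -1; sign now +1
(13763/2799): 13763 mod 2799 = 2567, so (13763/2799) = (2567/2799)
flip (2567/2799) -> (2799/2567): both odd, 2567 mod 4 = 3, 2799 mod 4 = 3, so the flip contributes -1; sign now -1
(2799/2567): 2799 mod 2567 = 232, so (2799/2567) = (232/2567)
factor out 2^3: 232 = 2^3·29; with 2567 mod 8 = 7, (2/2567) = +1; sign now -1; continue with (29/2567)
flip (29/2567) -> (2567/29): both odd, 29 mod 4 = 1, 2567 mod 4 = 3, so the flip contributes +1; sign now -1
(2567/29): 2567 mod 29 = 15, so (2567/29) = (15/29)
flip (15/29) -> (29/15): both odd, 15 mod 4 = 3, 29 mod 4 = 1, so the flip contributes +1; sign now -1
(29/15): 29 mod 15 = 14, so (29/15) = (14/15)
factor out 2^1: 14 = 2^1·7; with 15 mod 8 = 7, (2/15) = +1; sign now -1; continue with (7/15)
flip (7/15) -> (15/7): both odd, 7 mod 4 = 3, 15 mod 4 = 3, so the flip contributes -1; sign now +1
(15/7): 15 mod 7 = 1, so (15/7) = (1/7)
reached (1/7) = 1, so the symbol is +1

1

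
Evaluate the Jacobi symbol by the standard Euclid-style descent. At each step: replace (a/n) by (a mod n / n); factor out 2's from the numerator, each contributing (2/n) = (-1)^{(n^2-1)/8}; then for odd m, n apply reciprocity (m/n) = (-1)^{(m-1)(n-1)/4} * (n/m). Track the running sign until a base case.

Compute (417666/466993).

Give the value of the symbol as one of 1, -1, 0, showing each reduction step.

factor out 2^1: 417666 = 2^1·208833; with 466993 mod 8 = 1, (2/466993) = +1; sign now +1; continue with (208833/466993)
flip (208833/466993) -> (466993/208833): both odd, 208833 mod 4 = 1, 466993 mod 4 = 1, so the flip contributes +1; sign now +1
(466993/208833): 466993 mod 208833 = 49327, so (466993/208833) = (49327/208833)
flip (49327/208833) -> (208833/49327): both odd, 49327 mod 4 = 3, 208833 mod 4 = 1, so the flip contributes +1; sign now +1
(208833/49327): 208833 mod 49327 = 11525, so (208833/49327) = (11525/49327)
flip (11525/49327) -> (49327/11525): both odd, 11525 mod 4 = 1, 49327 mod 4 = 3, so the flip contributes +1; sign now +1
(49327/11525): 49327 mod 11525 = 3227, so (49327/11525) = (3227/11525)
flip (3227/11525) -> (11525/3227): both odd, 3227 mod 4 = 3, 11525 mod 4 = 1, so the flip contributes +1; sign now +1
(11525/3227): 11525 mod 3227 = 1844, so (11525/3227) = (1844/3227)
factor out 2^2: 1844 = 2^2·461; with 3227 mod 8 = 3, (2/3227) = -1; sign now +1; continue with (461/3227)
flip (461/3227) -> (3227/461): both odd, 461 mod 4 = 1, 3227 mod 4 = 3, so the flip contributes +1; sign now +1
(3227/461): 3227 mod 461 = 0, so (3227/461) = (0/461)
reached (0/461); gcd(a, n) > 1, so (0/461) = 0 and the symbol is 0

0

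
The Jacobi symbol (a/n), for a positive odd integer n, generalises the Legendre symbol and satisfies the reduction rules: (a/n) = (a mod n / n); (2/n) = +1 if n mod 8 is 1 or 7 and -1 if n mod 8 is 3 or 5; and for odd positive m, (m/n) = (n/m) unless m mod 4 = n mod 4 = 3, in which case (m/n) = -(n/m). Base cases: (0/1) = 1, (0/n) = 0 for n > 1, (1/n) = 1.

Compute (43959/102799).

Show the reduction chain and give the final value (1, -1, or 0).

flip (43959/102799) -> (102799/43959): both odd, 43959 mod 4 = 3, 102799 mod 4 = 3, so the flip contributes -1; sign now -1
(102799/43959): 102799 mod 43959 = 14881, so (102799/43959) = (14881/43959)
flip (14881/43959) -> (43959/14881): both odd, 14881 mod 4 = 1, 43959 mod 4 = 3, so the flip contributes +1; sign now -1
(43959/14881): 43959 mod 14881 = 14197, so (43959/14881) = (14197/14881)
flip (14197/14881) -> (14881/14197): both odd, 14197 mod 4 = 1, 14881 mod 4 = 1, so the flip contributes +1; sign now -1
(14881/14197): 14881 mod 14197 = 684, so (14881/14197) = (684/14197)
factor out 2^2: 684 = 2^2·171; with 14197 mod 8 = 5, (2/14197) = -1; sign now -1; continue with (171/14197)
flip (171/14197) -> (14197/171): both odd, 171 mod 4 = 3, 14197 mod 4 = 1, so the flip contributes +1; sign now -1
(14197/171): 14197 mod 171 = 4, so (14197/171) = (4/171)
factor out 2^2: 4 = 2^2·1; with 171 mod 8 = 3, (2/171) = -1; sign now -1; continue with (1/171)
reached (1/171) = 1, so the symbol is -1

-1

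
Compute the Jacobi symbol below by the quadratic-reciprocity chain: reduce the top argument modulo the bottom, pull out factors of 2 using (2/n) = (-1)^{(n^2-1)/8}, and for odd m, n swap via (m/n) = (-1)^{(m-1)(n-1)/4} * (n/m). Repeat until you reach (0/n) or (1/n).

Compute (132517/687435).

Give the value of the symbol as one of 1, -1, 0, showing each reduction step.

flip (132517/687435) -> (687435/132517): both odd, 132517 mod 4 = 1, 687435 mod 4 = 3, so the flip contributes +1; sign now +1
(687435/132517): 687435 mod 132517 = 24850, so (687435/132517) = (24850/132517)
factor out 2^1: 24850 = 2^1·12425; with 132517 mod 8 = 5, (2/132517) = -1; sign now -1; continue with (12425/132517)
flip (12425/132517) -> (132517/12425): both odd, 12425 mod 4 = 1, 132517 mod 4 = 1, so the flip contributes +1; sign now -1
(132517/12425): 132517 mod 12425 = 8267, so (132517/12425) = (8267/12425)
flip (8267/12425) -> (12425/8267): both odd, 8267 mod 4 = 3, 12425 mod 4 = 1, so the flip contributes +1; sign now -1
(12425/8267): 12425 mod 8267 = 4158, so (12425/8267) = (4158/8267)
factor out 2^1: 4158 = 2^1·2079; with 8267 mod 8 = 3, (2/8267) = -1; sign now +1; continue with (2079/8267)
flip (2079/8267) -> (8267/2079): both odd, 2079 mod 4 = 3, 8267 mod 4 = 3, so the flip contributes -1; sign now -1
(8267/2079): 8267 mod 2079 = 2030, so (8267/2079) = (2030/2079)
factor out 2^1: 2030 = 2^1·1015; with 2079 mod 8 = 7, (2/2079) = +1; sign now -1; continue with (1015/2079)
flip (1015/2079) -> (2079/1015): both odd, 1015 mod 4 = 3, 2079 mod 4 = 3, so the flip contributes -1; sign now +1
(2079/1015): 2079 mod 1015 = 49, so (2079/1015) = (49/1015)
flip (49/1015) -> (1015/49): both odd, 49 mod 4 = 1, 1015 mod 4 = 3, so the flip contributes +1; sign now +1
(1015/49): 1015 mod 49 = 35, so (1015/49) = (35/49)
flip (35/49) -> (49/35): both odd, 35 mod 4 = 3, 49 mod 4 = 1, so the flip contributes +1; sign now +1
(49/35): 49 mod 35 = 14, so (49/35) = (14/35)
factor out 2^1: 14 = 2^1·7; with 35 mod 8 = 3, (2/35) = -1; sign now -1; continue with (7/35)
flip (7/35) -> (35/7): both odd, 7 mod 4 = 3, 35 mod 4 = 3, so the flip contributes -1; sign now +1
(35/7): 35 mod 7 = 0, so (35/7) = (0/7)
reached (0/7); gcd(a, n) > 1, so (0/7) = 0 and the symbol is 0

0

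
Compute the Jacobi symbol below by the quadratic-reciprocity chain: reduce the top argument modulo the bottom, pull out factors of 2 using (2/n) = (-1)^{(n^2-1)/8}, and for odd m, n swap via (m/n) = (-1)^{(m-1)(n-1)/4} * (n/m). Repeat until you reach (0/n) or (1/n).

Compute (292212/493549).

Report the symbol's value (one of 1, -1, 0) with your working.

factor out 2^2: 292212 = 2^2·73053; with 493549 mod 8 = 5, (2/493549) = -1; sign now +1; continue with (73053/493549)
flip (73053/493549) -> (493549/73053): both odd, 73053 mod 4 = 1, 493549 mod 4 = 1, so the flip contributes +1; sign now +1
(493549/73053): 493549 mod 73053 = 55231, so (493549/73053) = (55231/73053)
flip (55231/73053) -> (73053/55231): both odd, 55231 mod 4 = 3, 73053 mod 4 = 1, so the flip contributes +1; sign now +1
(73053/55231): 73053 mod 55231 = 17822, so (73053/55231) = (17822/55231)
factor out 2^1: 17822 = 2^1·8911; with 55231 mod 8 = 7, (2/55231) = +1; sign now +1; continue with (8911/55231)
flip (8911/55231) -> (55231/8911): both odd, 8911 mod 4 = 3, 55231 mod 4 = 3, so the flip contributes -1; sign now -1
(55231/8911): 55231 mod 8911 = 1765, so (55231/8911) = (1765/8911)
flip (1765/8911) -> (8911/1765): both odd, 1765 mod 4 = 1, 8911 mod 4 = 3, so the flip contributes +1; sign now -1
(8911/1765): 8911 mod 1765 = 86, so (8911/1765) = (86/1765)
factor out 2^1: 86 = 2^1·43; with 1765 mod 8 = 5, (2/1765) = -1; sign now +1; continue with (43/1765)
flip (43/1765) -> (1765/43): both odd, 43 mod 4 = 3, 1765 mod 4 = 1, so the flip contributes +1; sign now +1
(1765/43): 1765 mod 43 = 2, so (1765/43) = (2/43)
factor out 2^1: 2 = 2^1·1; with 43 mod 8 = 3, (2/43) = -1; sign now -1; continue with (1/43)
reached (1/43) = 1, so the symbol is -1

-1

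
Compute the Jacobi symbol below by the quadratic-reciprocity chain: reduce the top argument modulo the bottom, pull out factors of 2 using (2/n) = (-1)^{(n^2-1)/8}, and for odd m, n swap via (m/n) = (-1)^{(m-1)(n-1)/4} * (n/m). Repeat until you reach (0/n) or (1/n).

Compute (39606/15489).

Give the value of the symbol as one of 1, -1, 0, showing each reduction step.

(39606/15489) = (8628/15489)   [reduce mod 15489]
8628 = 2^2·2157; (2/15489) = +1 since 15489 mod 8 = 1, so (8628/15489) = (+1)^2·(2157/15489); sign now +1
reciprocity: (2157/15489) = +1·(15489/2157) since 2157 mod 4 = 1, 15489 mod 4 = 1; sign now +1
(15489/2157) = (390/2157)   [reduce mod 2157]
390 = 2^1·195; (2/2157) = -1 since 2157 mod 8 = 5, so (390/2157) = (-1)^1·(195/2157); sign now -1
reciprocity: (195/2157) = +1·(2157/195) since 195 mod 4 = 3, 2157 mod 4 = 1; sign now -1
(2157/195) = (12/195)   [reduce mod 195]
12 = 2^2·3; (2/195) = -1 since 195 mod 8 = 3, so (12/195) = (-1)^2·(3/195); sign now -1
reciprocity: (3/195) = -1·(195/3) since 3 mod 4 = 3, 195 mod 4 = 3; sign now +1
(195/3) = (0/3)   [reduce mod 3]
(0/3) = 0   [gcd(a, n) > 1]; final value = 0

0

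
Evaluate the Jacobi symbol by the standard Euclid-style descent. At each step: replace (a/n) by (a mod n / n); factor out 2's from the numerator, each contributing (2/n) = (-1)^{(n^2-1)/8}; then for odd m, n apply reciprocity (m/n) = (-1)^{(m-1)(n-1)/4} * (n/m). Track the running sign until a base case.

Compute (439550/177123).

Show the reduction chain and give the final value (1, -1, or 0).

(439550/177123) = (85304/177123)   [reduce mod 177123]
85304 = 2^3·10663; (2/177123) = -1 since 177123 mod 8 = 3, so (85304/177123) = (-1)^3·(10663/177123); sign now -1
reciprocity: (10663/177123) = -1·(177123/10663) since 10663 mod 4 = 3, 177123 mod 4 = 3; sign now +1
(177123/10663) = (6515/10663)   [reduce mod 10663]
reciprocity: (6515/10663) = -1·(10663/6515) since 6515 mod 4 = 3, 10663 mod 4 = 3; sign now -1
(10663/6515) = (4148/6515)   [reduce mod 6515]
4148 = 2^2·1037; (2/6515) = -1 since 6515 mod 8 = 3, so (4148/6515) = (-1)^2·(1037/6515); sign now -1
reciprocity: (1037/6515) = +1·(6515/1037) since 1037 mod 4 = 1, 6515 mod 4 = 3; sign now -1
(6515/1037) = (293/1037)   [reduce mod 1037]
reciprocity: (293/1037) = +1·(1037/293) since 293 mod 4 = 1, 1037 mod 4 = 1; sign now -1
(1037/293) = (158/293)   [reduce mod 293]
158 = 2^1·79; (2/293) = -1 since 293 mod 8 = 5, so (158/293) = (-1)^1·(79/293); sign now +1
reciprocity: (79/293) = +1·(293/79) since 79 mod 4 = 3, 293 mod 4 = 1; sign now +1
(293/79) = (56/79)   [reduce mod 79]
56 = 2^3·7; (2/79) = +1 since 79 mod 8 = 7, so (56/79) = (+1)^3·(7/79); sign now +1
reciprocity: (7/79) = -1·(79/7) since 7 mod 4 = 3, 79 mod 4 = 3; sign now -1
(79/7) = (2/7)   [reduce mod 7]
2 = 2^1·1; (2/7) = +1 since 7 mod 8 = 7, so (2/7) = (+1)^1·(1/7); sign now -1
(1/7) = 1; final value = sign = -1

-1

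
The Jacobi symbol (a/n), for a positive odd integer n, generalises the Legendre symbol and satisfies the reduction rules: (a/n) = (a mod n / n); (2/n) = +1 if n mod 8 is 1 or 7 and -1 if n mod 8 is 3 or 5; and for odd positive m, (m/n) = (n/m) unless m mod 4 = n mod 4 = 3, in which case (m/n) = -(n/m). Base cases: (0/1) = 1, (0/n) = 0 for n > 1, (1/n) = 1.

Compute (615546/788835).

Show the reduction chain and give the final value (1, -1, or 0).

0

factor out 2^1: 615546 = 2^1·307773; with 788835 mod 8 = 3, (2/788835) = -1; sign now -1; continue with (307773/788835)
flip (307773/788835) -> (788835/307773): both odd, 307773 mod 4 = 1, 788835 mod 4 = 3, so the flip contributes +1; sign now -1
(788835/307773): 788835 mod 307773 = 173289, so (788835/307773) = (173289/307773)
flip (173289/307773) -> (307773/173289): both odd, 173289 mod 4 = 1, 307773 mod 4 = 1, so the flip contributes +1; sign now -1
(307773/173289): 307773 mod 173289 = 134484, so (307773/173289) = (134484/173289)
factor out 2^2: 134484 = 2^2·33621; with 173289 mod 8 = 1, (2/173289) = +1; sign now -1; continue with (33621/173289)
flip (33621/173289) -> (173289/33621): both odd, 33621 mod 4 = 1, 173289 mod 4 = 1, so the flip contributes +1; sign now -1
(173289/33621): 173289 mod 33621 = 5184, so (173289/33621) = (5184/33621)
factor out 2^6: 5184 = 2^6·81; with 33621 mod 8 = 5, (2/33621) = -1; sign now -1; continue with (81/33621)
flip (81/33621) -> (33621/81): both odd, 81 mod 4 = 1, 33621 mod 4 = 1, so the flip contributes +1; sign now -1
(33621/81): 33621 mod 81 = 6, so (33621/81) = (6/81)
factor out 2^1: 6 = 2^1·3; with 81 mod 8 = 1, (2/81) = +1; sign now -1; continue with (3/81)
flip (3/81) -> (81/3): both odd, 3 mod 4 = 3, 81 mod 4 = 1, so the flip contributes +1; sign now -1
(81/3): 81 mod 3 = 0, so (81/3) = (0/3)
reached (0/3); gcd(a, n) > 1, so (0/3) = 0 and the symbol is 0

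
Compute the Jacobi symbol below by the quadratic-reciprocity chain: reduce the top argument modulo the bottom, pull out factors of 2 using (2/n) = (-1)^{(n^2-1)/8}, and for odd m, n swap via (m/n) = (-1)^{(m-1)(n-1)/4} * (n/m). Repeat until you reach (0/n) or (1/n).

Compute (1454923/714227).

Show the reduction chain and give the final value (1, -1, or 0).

-1

(1454923/714227) = (26469/714227)   [reduce mod 714227]
reciprocity: (26469/714227) = +1·(714227/26469) since 26469 mod 4 = 1, 714227 mod 4 = 3; sign now +1
(714227/26469) = (26033/26469)   [reduce mod 26469]
reciprocity: (26033/26469) = +1·(26469/26033) since 26033 mod 4 = 1, 26469 mod 4 = 1; sign now +1
(26469/26033) = (436/26033)   [reduce mod 26033]
436 = 2^2·109; (2/26033) = +1 since 26033 mod 8 = 1, so (436/26033) = (+1)^2·(109/26033); sign now +1
reciprocity: (109/26033) = +1·(26033/109) since 109 mod 4 = 1, 26033 mod 4 = 1; sign now +1
(26033/109) = (91/109)   [reduce mod 109]
reciprocity: (91/109) = +1·(109/91) since 91 mod 4 = 3, 109 mod 4 = 1; sign now +1
(109/91) = (18/91)   [reduce mod 91]
18 = 2^1·9; (2/91) = -1 since 91 mod 8 = 3, so (18/91) = (-1)^1·(9/91); sign now -1
reciprocity: (9/91) = +1·(91/9) since 9 mod 4 = 1, 91 mod 4 = 3; sign now -1
(91/9) = (1/9)   [reduce mod 9]
(1/9) = 1; final value = sign = -1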